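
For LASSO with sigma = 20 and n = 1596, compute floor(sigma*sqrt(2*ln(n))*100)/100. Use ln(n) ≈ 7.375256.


ln(1596) ≈ 7.375256.
2*ln(n) ≈ 14.750512.
sqrt(2*ln(n)) ≈ sqrt(14.750512) ≈ 3.84064.
lambda ≈ 20*3.84064 = 76.8128.
floor(lambda*100)/100 = 76.81.

76.81


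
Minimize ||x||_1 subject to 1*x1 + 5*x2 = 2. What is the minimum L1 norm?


Axis intercepts:
  x1 = 2, x2 = 0: L1 = 2
  x1 = 0, x2 = 2/5: L1 = 2/5
x* = (0, 2/5)
||x*||_1 = 2/5.

2/5


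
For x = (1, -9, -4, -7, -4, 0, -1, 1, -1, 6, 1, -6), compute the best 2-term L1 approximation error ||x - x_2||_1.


Sorted |x_i| descending: [9, 7, 6, 6, 4, 4, 1, 1, 1, 1, 1, 0]
Keep top 2: [9, 7]
Tail entries: [6, 6, 4, 4, 1, 1, 1, 1, 1, 0]
L1 error = sum of tail = 25.

25


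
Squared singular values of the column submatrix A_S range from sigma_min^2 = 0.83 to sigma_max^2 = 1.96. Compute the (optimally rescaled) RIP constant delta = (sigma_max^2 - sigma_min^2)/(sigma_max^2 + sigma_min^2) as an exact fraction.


lambda_max - lambda_min = 1.96 - 0.83 = 1.13.
lambda_max + lambda_min = 1.96 + 0.83 = 2.79.
delta = 1.13/2.79 = 113/279.

113/279


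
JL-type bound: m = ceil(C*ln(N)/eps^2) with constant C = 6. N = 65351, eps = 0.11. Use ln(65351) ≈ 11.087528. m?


ln(65351) ≈ 11.087528.
eps^2 = 0.11^2 = 0.0121.
C*ln(N)/eps^2 ≈ 6*11.087528/0.0121 ≈ 5497.9478.
m = ceil(5497.9478) = 5498.

5498


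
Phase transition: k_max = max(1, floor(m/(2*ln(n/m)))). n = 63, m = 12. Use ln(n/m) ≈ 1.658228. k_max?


n/m = 63/12 = 21/4.
ln(n/m) ≈ 1.658228.
2*ln(n/m) ≈ 3.316456.
m/(2*ln(n/m)) ≈ 12/3.316456 ≈ 3.6183.
floor = 3.
k_max = max(1, 3) = 3.

3


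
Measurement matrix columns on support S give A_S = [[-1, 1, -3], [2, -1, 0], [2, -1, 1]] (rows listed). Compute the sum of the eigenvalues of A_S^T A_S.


Sum of eigenvalues of A_S^T A_S = trace(A_S^T A_S) = sum of squared column norms of A_S.
A_S^T A_S diagonal: [9, 3, 10].
trace = 9 + 3 + 10 = 22.

22


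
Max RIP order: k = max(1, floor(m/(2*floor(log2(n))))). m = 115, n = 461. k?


floor(log2(461)) = 8.
2*8 = 16.
m/(2*floor(log2(n))) = 115/16 ≈ 7.1875.
floor = 7.
k = max(1, 7) = 7.

7


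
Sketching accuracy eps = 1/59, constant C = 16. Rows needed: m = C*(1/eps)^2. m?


1/eps = 59.
(1/eps)^2 = 3481.
m = 16*3481 = 55696.

55696


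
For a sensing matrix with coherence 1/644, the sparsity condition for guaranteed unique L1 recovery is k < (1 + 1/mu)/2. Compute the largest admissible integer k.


1/mu = 644.
1 + 1/mu = 645.
(1 + 1/mu)/2 = 322.5 is not an integer, so k_max = floor(322.5) = 322.

322


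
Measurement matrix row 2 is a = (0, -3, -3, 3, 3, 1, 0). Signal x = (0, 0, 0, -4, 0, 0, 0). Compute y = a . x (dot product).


Non-zero terms: ['3*-4']
Products: [-12]
y = sum = -12.

-12


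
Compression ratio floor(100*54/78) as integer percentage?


100*m/n = 100*54/78 ≈ 69.2308.
floor = 69.

69


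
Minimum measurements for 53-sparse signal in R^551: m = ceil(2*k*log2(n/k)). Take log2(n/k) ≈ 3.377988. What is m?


log2(n/k) = log2(551/53) ≈ 3.377988.
2*k*log2(n/k) ≈ 2*53*3.377988 = 358.066728.
m = ceil(358.066728) = 359.

359


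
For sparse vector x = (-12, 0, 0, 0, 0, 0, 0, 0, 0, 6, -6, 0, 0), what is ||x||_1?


Non-zero entries: [(0, -12), (9, 6), (10, -6)]
Absolute values: [12, 6, 6]
||x||_1 = sum = 24.

24


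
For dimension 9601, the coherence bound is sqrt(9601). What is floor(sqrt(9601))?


97^2 = 9409 <= 9601 < 9604 = 98^2, so 97 <= sqrt(9601) < 98.
floor(sqrt(9601)) = 97.

97


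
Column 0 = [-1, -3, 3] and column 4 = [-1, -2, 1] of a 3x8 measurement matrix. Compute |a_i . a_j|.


Inner product: -1*-1 + -3*-2 + 3*1
Products: [1, 6, 3]
Sum = 10.
|dot| = 10.

10


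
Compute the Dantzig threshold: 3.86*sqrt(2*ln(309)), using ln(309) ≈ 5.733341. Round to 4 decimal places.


ln(309) ≈ 5.733341.
2*ln(n) ≈ 11.466682.
sqrt(2*ln(n)) ≈ sqrt(11.466682) ≈ 3.386249.
threshold ≈ 3.86*3.386249 = 13.07092114 ≈ 13.0709.

13.0709


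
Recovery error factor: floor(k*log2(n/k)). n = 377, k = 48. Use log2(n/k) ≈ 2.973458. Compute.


log2(n/k) = log2(377/48) ≈ 2.973458.
k*log2(n/k) ≈ 48*2.973458 = 142.725984.
floor(142.725984) = 142.

142


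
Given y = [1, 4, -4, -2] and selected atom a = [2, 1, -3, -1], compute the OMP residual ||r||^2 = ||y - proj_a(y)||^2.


a^T a = 15.
a^T y = 20.
coeff = 20/15 = 4/3.
||r||^2 = 31/3.

31/3


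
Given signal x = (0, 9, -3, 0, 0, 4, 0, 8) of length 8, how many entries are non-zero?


Non-zero positions: [1, 2, 5, 7].
Sparsity = 4.

4


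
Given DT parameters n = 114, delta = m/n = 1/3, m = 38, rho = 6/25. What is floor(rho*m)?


m = 1/3*114 = 38.
rho = 6/25.
rho*m = 6/25*38 = 9.12.
k = floor(9.12) = 9.

9


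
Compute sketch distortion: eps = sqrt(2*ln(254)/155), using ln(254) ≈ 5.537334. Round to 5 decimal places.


ln(254) ≈ 5.537334.
2*ln(N)/m ≈ 2*5.537334/155 ≈ 0.07144947.
eps = sqrt(0.07144947) ≈ 0.2673003 ≈ 0.26730.

0.26730


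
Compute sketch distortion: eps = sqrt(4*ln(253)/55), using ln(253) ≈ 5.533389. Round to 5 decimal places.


ln(253) ≈ 5.533389.
4*ln(N)/m ≈ 4*5.533389/55 ≈ 0.40242829.
eps = sqrt(0.40242829) ≈ 0.6343724 ≈ 0.63437.

0.63437


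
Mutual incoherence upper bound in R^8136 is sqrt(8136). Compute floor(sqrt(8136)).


90^2 = 8100 <= 8136 < 8281 = 91^2, so 90 <= sqrt(8136) < 91.
floor(sqrt(8136)) = 90.

90


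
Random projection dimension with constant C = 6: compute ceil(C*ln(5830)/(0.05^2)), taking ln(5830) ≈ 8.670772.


ln(5830) ≈ 8.670772.
eps^2 = 0.05^2 = 0.0025.
C*ln(N)/eps^2 ≈ 6*8.670772/0.0025 ≈ 20809.8528.
m = ceil(20809.8528) = 20810.

20810


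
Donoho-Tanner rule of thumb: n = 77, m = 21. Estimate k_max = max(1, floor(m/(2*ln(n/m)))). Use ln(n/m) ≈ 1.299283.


n/m = 77/21 = 11/3.
ln(n/m) ≈ 1.299283.
2*ln(n/m) ≈ 2.598566.
m/(2*ln(n/m)) ≈ 21/2.598566 ≈ 8.0814.
floor = 8.
k_max = max(1, 8) = 8.

8


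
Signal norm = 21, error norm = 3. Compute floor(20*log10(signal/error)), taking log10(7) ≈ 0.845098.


||x||/||e|| = 21/3 = 7.
log10(7) ≈ 0.845098.
20*log10(||x||/||e||) ≈ 20*0.845098 = 16.90196.
floor(16.90196) = 16.

16


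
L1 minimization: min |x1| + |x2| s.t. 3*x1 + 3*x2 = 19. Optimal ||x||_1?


Axis intercepts:
  x1 = 19/3, x2 = 0: L1 = 19/3
  x1 = 0, x2 = 19/3: L1 = 19/3
x* = (19/3, 0)
||x*||_1 = 19/3.

19/3


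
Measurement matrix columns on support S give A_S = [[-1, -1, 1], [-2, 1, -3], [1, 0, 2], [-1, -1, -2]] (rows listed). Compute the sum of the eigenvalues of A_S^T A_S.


Sum of eigenvalues of A_S^T A_S = trace(A_S^T A_S) = sum of squared column norms of A_S.
A_S^T A_S diagonal: [7, 3, 18].
trace = 7 + 3 + 18 = 28.

28


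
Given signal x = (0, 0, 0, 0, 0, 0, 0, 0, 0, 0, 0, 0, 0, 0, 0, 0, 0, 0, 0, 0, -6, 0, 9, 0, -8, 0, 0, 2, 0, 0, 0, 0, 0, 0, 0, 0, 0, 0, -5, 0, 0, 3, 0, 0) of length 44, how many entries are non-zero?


Non-zero positions: [20, 22, 24, 27, 38, 41].
Sparsity = 6.

6


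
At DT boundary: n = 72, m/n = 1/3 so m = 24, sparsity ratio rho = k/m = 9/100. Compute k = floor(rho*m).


m = 1/3*72 = 24.
rho = 9/100.
rho*m = 9/100*24 = 2.16.
k = floor(2.16) = 2.

2


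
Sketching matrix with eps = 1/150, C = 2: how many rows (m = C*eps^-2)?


1/eps = 150.
(1/eps)^2 = 22500.
m = 2*22500 = 45000.

45000


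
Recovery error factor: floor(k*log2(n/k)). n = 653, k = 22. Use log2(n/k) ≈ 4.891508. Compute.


log2(n/k) = log2(653/22) ≈ 4.891508.
k*log2(n/k) ≈ 22*4.891508 = 107.613176.
floor(107.613176) = 107.

107


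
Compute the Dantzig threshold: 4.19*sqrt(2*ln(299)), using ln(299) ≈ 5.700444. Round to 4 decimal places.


ln(299) ≈ 5.700444.
2*ln(n) ≈ 11.400888.
sqrt(2*ln(n)) ≈ sqrt(11.400888) ≈ 3.37652.
threshold ≈ 4.19*3.37652 = 14.1476188 ≈ 14.1476.

14.1476


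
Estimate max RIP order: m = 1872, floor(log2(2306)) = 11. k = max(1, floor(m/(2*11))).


floor(log2(2306)) = 11.
2*11 = 22.
m/(2*floor(log2(n))) = 1872/22 ≈ 85.0909.
floor = 85.
k = max(1, 85) = 85.

85


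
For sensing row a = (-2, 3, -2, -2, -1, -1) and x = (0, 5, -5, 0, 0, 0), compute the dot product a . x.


Non-zero terms: ['3*5', '-2*-5']
Products: [15, 10]
y = sum = 25.

25


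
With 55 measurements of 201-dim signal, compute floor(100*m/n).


100*m/n = 100*55/201 ≈ 27.3632.
floor = 27.

27


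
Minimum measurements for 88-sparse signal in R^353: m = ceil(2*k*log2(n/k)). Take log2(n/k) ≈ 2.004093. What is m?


log2(n/k) = log2(353/88) ≈ 2.004093.
2*k*log2(n/k) ≈ 2*88*2.004093 = 352.720368.
m = ceil(352.720368) = 353.

353


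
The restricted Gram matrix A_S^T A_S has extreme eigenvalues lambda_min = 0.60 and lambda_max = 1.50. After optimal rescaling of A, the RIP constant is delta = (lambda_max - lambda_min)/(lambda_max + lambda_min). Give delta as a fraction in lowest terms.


lambda_max - lambda_min = 1.50 - 0.60 = 0.90.
lambda_max + lambda_min = 1.50 + 0.60 = 2.10.
delta = 0.90/2.10 = 90/210 = 3/7.

3/7


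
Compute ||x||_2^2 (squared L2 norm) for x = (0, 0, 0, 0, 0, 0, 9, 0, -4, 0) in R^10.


Non-zero entries: [(6, 9), (8, -4)]
Squares: [81, 16]
||x||_2^2 = sum = 97.

97


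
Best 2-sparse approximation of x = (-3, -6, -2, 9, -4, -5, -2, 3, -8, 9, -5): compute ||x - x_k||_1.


Sorted |x_i| descending: [9, 9, 8, 6, 5, 5, 4, 3, 3, 2, 2]
Keep top 2: [9, 9]
Tail entries: [8, 6, 5, 5, 4, 3, 3, 2, 2]
L1 error = sum of tail = 38.

38


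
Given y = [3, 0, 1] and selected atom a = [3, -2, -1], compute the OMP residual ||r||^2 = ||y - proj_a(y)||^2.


a^T a = 14.
a^T y = 8.
coeff = 8/14 = 4/7.
||r||^2 = 38/7.

38/7


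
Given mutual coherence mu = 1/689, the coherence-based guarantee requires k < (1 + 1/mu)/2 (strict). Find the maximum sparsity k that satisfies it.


1/mu = 689.
1 + 1/mu = 690.
(1 + 1/mu)/2 = 345 is an integer and the inequality is strict, so k_max = 345 - 1 = 344.

344


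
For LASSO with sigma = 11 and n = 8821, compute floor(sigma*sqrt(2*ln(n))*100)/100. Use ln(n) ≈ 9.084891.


ln(8821) ≈ 9.084891.
2*ln(n) ≈ 18.169782.
sqrt(2*ln(n)) ≈ sqrt(18.169782) ≈ 4.262603.
lambda ≈ 11*4.262603 = 46.888633.
floor(lambda*100)/100 = 46.88.

46.88


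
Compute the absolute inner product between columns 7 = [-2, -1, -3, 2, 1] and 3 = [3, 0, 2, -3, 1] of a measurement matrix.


Inner product: -2*3 + -1*0 + -3*2 + 2*-3 + 1*1
Products: [-6, 0, -6, -6, 1]
Sum = -17.
|dot| = 17.

17


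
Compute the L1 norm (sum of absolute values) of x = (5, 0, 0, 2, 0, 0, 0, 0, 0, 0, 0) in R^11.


Non-zero entries: [(0, 5), (3, 2)]
Absolute values: [5, 2]
||x||_1 = sum = 7.

7


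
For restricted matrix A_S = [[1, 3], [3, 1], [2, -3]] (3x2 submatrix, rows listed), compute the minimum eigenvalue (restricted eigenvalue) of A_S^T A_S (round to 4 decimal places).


A_S^T A_S = [[14, 0], [0, 19]].
trace = 33.
det = 266.
disc = trace^2 - 4*det = 1089 - 4*266 = 25.
sqrt(25) = 5.
lam_min = (33 - 5)/2 = 14 = 14.0000.

14.0000


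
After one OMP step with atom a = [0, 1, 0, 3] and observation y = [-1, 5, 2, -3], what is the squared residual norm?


a^T a = 10.
a^T y = -4.
coeff = -4/10 = -2/5.
||r||^2 = 187/5.

187/5


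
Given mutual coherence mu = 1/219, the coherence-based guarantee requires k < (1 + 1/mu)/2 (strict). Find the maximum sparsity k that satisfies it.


1/mu = 219.
1 + 1/mu = 220.
(1 + 1/mu)/2 = 110 is an integer and the inequality is strict, so k_max = 110 - 1 = 109.

109


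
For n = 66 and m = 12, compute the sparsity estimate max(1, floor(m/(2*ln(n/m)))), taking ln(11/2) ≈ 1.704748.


n/m = 66/12 = 11/2.
ln(n/m) ≈ 1.704748.
2*ln(n/m) ≈ 3.409496.
m/(2*ln(n/m)) ≈ 12/3.409496 ≈ 3.5196.
floor = 3.
k_max = max(1, 3) = 3.

3


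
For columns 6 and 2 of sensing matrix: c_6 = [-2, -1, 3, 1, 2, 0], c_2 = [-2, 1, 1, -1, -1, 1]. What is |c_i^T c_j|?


Inner product: -2*-2 + -1*1 + 3*1 + 1*-1 + 2*-1 + 0*1
Products: [4, -1, 3, -1, -2, 0]
Sum = 3.
|dot| = 3.

3


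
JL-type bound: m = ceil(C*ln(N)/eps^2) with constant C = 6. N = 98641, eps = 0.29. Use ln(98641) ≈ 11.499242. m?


ln(98641) ≈ 11.499242.
eps^2 = 0.29^2 = 0.0841.
C*ln(N)/eps^2 ≈ 6*11.499242/0.0841 ≈ 820.3978.
m = ceil(820.3978) = 821.

821


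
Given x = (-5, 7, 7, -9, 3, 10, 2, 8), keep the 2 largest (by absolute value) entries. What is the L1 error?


Sorted |x_i| descending: [10, 9, 8, 7, 7, 5, 3, 2]
Keep top 2: [10, 9]
Tail entries: [8, 7, 7, 5, 3, 2]
L1 error = sum of tail = 32.

32


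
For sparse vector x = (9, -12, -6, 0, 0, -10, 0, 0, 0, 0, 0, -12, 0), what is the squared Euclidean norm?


Non-zero entries: [(0, 9), (1, -12), (2, -6), (5, -10), (11, -12)]
Squares: [81, 144, 36, 100, 144]
||x||_2^2 = sum = 505.

505


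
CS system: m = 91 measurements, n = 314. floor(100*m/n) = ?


100*m/n = 100*91/314 ≈ 28.9809.
floor = 28.

28


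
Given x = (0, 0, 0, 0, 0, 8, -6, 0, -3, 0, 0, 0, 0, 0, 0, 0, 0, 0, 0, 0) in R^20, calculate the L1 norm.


Non-zero entries: [(5, 8), (6, -6), (8, -3)]
Absolute values: [8, 6, 3]
||x||_1 = sum = 17.

17


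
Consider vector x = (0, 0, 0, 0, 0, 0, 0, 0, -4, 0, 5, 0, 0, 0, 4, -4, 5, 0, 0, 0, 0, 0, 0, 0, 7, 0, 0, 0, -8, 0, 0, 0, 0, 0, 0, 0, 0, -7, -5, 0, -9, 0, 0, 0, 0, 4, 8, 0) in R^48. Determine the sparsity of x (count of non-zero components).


Non-zero positions: [8, 10, 14, 15, 16, 24, 28, 37, 38, 40, 45, 46].
Sparsity = 12.

12


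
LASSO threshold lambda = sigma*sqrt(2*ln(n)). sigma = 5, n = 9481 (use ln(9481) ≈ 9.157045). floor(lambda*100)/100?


ln(9481) ≈ 9.157045.
2*ln(n) ≈ 18.31409.
sqrt(2*ln(n)) ≈ sqrt(18.31409) ≈ 4.279496.
lambda ≈ 5*4.279496 = 21.39748.
floor(lambda*100)/100 = 21.39.

21.39


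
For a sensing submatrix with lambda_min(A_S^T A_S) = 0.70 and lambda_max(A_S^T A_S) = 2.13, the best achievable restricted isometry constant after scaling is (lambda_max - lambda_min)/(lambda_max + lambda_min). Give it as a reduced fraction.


lambda_max - lambda_min = 2.13 - 0.70 = 1.43.
lambda_max + lambda_min = 2.13 + 0.70 = 2.83.
delta = 1.43/2.83 = 143/283.

143/283


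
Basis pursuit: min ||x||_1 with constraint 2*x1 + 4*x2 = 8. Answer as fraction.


Axis intercepts:
  x1 = 4, x2 = 0: L1 = 4
  x1 = 0, x2 = 2: L1 = 2
x* = (0, 2)
||x*||_1 = 2.

2


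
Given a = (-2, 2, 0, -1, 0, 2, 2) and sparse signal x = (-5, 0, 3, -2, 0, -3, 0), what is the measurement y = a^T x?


Non-zero terms: ['-2*-5', '0*3', '-1*-2', '2*-3']
Products: [10, 0, 2, -6]
y = sum = 6.

6


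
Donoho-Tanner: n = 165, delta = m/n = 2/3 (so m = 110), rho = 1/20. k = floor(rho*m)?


m = 2/3*165 = 110.
rho = 1/20.
rho*m = 1/20*110 = 5.5.
k = floor(5.5) = 5.

5


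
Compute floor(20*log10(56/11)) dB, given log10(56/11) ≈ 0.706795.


||x||/||e|| = 56/11.
log10(56/11) ≈ 0.706795.
20*log10(||x||/||e||) ≈ 20*0.706795 = 14.1359.
floor(14.1359) = 14.

14


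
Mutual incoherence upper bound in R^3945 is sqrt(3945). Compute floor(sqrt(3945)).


62^2 = 3844 <= 3945 < 3969 = 63^2, so 62 <= sqrt(3945) < 63.
floor(sqrt(3945)) = 62.

62


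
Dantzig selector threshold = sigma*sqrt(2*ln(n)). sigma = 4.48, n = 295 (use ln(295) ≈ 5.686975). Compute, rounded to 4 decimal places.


ln(295) ≈ 5.686975.
2*ln(n) ≈ 11.37395.
sqrt(2*ln(n)) ≈ sqrt(11.37395) ≈ 3.372529.
threshold ≈ 4.48*3.372529 = 15.10892992 ≈ 15.1089.

15.1089


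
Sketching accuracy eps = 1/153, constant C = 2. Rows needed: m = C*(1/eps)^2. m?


1/eps = 153.
(1/eps)^2 = 23409.
m = 2*23409 = 46818.

46818


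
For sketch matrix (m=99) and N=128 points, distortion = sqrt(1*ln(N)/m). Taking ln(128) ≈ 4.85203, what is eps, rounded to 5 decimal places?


ln(128) ≈ 4.85203.
1*ln(N)/m ≈ 1*4.85203/99 ≈ 0.0490104.
eps = sqrt(0.0490104) ≈ 0.2213829 ≈ 0.22138.

0.22138


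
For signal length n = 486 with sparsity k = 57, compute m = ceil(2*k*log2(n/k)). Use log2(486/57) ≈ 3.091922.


log2(n/k) = log2(486/57) ≈ 3.091922.
2*k*log2(n/k) ≈ 2*57*3.091922 = 352.479108.
m = ceil(352.479108) = 353.

353


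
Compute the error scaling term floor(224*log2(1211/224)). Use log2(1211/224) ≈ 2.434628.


log2(n/k) = log2(1211/224) ≈ 2.434628.
k*log2(n/k) ≈ 224*2.434628 = 545.356672.
floor(545.356672) = 545.

545


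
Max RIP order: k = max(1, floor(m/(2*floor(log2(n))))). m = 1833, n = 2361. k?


floor(log2(2361)) = 11.
2*11 = 22.
m/(2*floor(log2(n))) = 1833/22 ≈ 83.3182.
floor = 83.
k = max(1, 83) = 83.

83


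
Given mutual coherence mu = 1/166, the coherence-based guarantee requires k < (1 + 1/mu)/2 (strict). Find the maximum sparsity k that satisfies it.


1/mu = 166.
1 + 1/mu = 167.
(1 + 1/mu)/2 = 83.5 is not an integer, so k_max = floor(83.5) = 83.

83


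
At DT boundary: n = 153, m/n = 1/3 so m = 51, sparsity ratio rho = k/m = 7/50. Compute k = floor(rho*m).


m = 1/3*153 = 51.
rho = 7/50.
rho*m = 7/50*51 = 7.14.
k = floor(7.14) = 7.

7


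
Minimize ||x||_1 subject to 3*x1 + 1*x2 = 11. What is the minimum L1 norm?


Axis intercepts:
  x1 = 11/3, x2 = 0: L1 = 11/3
  x1 = 0, x2 = 11: L1 = 11
x* = (11/3, 0)
||x*||_1 = 11/3.

11/3


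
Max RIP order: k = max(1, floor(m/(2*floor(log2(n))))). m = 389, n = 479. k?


floor(log2(479)) = 8.
2*8 = 16.
m/(2*floor(log2(n))) = 389/16 ≈ 24.3125.
floor = 24.
k = max(1, 24) = 24.

24


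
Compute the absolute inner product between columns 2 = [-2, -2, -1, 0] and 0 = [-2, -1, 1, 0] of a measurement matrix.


Inner product: -2*-2 + -2*-1 + -1*1 + 0*0
Products: [4, 2, -1, 0]
Sum = 5.
|dot| = 5.

5


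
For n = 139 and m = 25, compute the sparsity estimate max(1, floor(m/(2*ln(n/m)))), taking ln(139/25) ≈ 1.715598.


n/m = 139/25.
ln(n/m) ≈ 1.715598.
2*ln(n/m) ≈ 3.431196.
m/(2*ln(n/m)) ≈ 25/3.431196 ≈ 7.2861.
floor = 7.
k_max = max(1, 7) = 7.

7


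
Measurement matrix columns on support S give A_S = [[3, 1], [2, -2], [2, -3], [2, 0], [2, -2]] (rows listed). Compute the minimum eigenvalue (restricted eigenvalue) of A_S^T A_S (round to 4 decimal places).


A_S^T A_S = [[25, -11], [-11, 18]].
trace = 43.
det = 329.
disc = trace^2 - 4*det = 1849 - 4*329 = 533.
sqrt(533) ≈ 23.086793.
lam_min = (43 - sqrt(533))/2 ≈ (43 - 23.086793)/2 = 9.9566035 ≈ 9.9566.

9.9566


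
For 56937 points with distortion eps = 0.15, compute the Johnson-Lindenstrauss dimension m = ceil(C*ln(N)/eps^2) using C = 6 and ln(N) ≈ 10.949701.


ln(56937) ≈ 10.949701.
eps^2 = 0.15^2 = 0.0225.
C*ln(N)/eps^2 ≈ 6*10.949701/0.0225 ≈ 2919.9203.
m = ceil(2919.9203) = 2920.

2920


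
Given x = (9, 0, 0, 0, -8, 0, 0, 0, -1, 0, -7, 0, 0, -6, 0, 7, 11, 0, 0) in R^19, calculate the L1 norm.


Non-zero entries: [(0, 9), (4, -8), (8, -1), (10, -7), (13, -6), (15, 7), (16, 11)]
Absolute values: [9, 8, 1, 7, 6, 7, 11]
||x||_1 = sum = 49.

49


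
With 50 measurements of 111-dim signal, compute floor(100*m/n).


100*m/n = 100*50/111 ≈ 45.045.
floor = 45.

45


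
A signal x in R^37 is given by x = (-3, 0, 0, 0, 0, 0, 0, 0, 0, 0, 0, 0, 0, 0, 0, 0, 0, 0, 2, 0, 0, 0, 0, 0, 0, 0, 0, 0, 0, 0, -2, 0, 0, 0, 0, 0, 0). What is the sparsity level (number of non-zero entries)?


Non-zero positions: [0, 18, 30].
Sparsity = 3.

3


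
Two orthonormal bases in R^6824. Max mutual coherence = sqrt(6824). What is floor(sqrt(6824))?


82^2 = 6724 <= 6824 < 6889 = 83^2, so 82 <= sqrt(6824) < 83.
floor(sqrt(6824)) = 82.

82


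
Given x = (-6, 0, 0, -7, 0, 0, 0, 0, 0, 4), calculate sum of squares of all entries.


Non-zero entries: [(0, -6), (3, -7), (9, 4)]
Squares: [36, 49, 16]
||x||_2^2 = sum = 101.

101


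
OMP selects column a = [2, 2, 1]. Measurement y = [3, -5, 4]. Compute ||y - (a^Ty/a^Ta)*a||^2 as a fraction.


a^T a = 9.
a^T y = 0.
coeff = 0/9 = 0.
||r||^2 = 50.

50


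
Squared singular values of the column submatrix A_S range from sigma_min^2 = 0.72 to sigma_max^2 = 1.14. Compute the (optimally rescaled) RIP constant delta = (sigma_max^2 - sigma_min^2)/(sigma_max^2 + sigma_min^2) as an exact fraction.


lambda_max - lambda_min = 1.14 - 0.72 = 0.42.
lambda_max + lambda_min = 1.14 + 0.72 = 1.86.
delta = 0.42/1.86 = 42/186 = 7/31.

7/31


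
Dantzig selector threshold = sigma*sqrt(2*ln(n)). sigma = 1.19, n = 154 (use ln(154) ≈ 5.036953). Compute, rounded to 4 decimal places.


ln(154) ≈ 5.036953.
2*ln(n) ≈ 10.073906.
sqrt(2*ln(n)) ≈ sqrt(10.073906) ≈ 3.173942.
threshold ≈ 1.19*3.173942 = 3.77699098 ≈ 3.7770.

3.7770


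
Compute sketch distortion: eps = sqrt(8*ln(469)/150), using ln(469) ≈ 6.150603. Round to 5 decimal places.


ln(469) ≈ 6.150603.
8*ln(N)/m ≈ 8*6.150603/150 ≈ 0.32803216.
eps = sqrt(0.32803216) ≈ 0.5727409 ≈ 0.57274.

0.57274


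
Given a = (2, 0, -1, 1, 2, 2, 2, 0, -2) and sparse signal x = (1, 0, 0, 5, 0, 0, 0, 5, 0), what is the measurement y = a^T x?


Non-zero terms: ['2*1', '1*5', '0*5']
Products: [2, 5, 0]
y = sum = 7.

7


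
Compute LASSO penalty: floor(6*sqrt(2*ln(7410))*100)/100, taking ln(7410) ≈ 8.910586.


ln(7410) ≈ 8.910586.
2*ln(n) ≈ 17.821172.
sqrt(2*ln(n)) ≈ sqrt(17.821172) ≈ 4.221513.
lambda ≈ 6*4.221513 = 25.329078.
floor(lambda*100)/100 = 25.32.

25.32


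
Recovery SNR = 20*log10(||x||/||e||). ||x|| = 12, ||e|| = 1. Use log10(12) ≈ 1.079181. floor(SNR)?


||x||/||e|| = 12/1 = 12.
log10(12) ≈ 1.079181.
20*log10(||x||/||e||) ≈ 20*1.079181 = 21.58362.
floor(21.58362) = 21.

21


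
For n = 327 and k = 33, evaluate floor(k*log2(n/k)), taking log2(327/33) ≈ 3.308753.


log2(n/k) = log2(327/33) ≈ 3.308753.
k*log2(n/k) ≈ 33*3.308753 = 109.188849.
floor(109.188849) = 109.

109


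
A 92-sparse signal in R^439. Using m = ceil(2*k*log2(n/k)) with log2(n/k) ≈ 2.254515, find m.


log2(n/k) = log2(439/92) ≈ 2.254515.
2*k*log2(n/k) ≈ 2*92*2.254515 = 414.83076.
m = ceil(414.83076) = 415.

415


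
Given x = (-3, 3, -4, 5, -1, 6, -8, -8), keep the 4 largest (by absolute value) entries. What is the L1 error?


Sorted |x_i| descending: [8, 8, 6, 5, 4, 3, 3, 1]
Keep top 4: [8, 8, 6, 5]
Tail entries: [4, 3, 3, 1]
L1 error = sum of tail = 11.

11


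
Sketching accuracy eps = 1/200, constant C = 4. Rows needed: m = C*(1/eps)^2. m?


1/eps = 200.
(1/eps)^2 = 40000.
m = 4*40000 = 160000.

160000


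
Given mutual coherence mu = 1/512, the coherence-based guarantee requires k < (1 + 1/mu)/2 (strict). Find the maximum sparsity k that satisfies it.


1/mu = 512.
1 + 1/mu = 513.
(1 + 1/mu)/2 = 256.5 is not an integer, so k_max = floor(256.5) = 256.

256


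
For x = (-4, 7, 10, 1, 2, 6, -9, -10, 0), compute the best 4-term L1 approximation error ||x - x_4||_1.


Sorted |x_i| descending: [10, 10, 9, 7, 6, 4, 2, 1, 0]
Keep top 4: [10, 10, 9, 7]
Tail entries: [6, 4, 2, 1, 0]
L1 error = sum of tail = 13.

13


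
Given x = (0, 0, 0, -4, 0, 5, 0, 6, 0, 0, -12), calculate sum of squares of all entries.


Non-zero entries: [(3, -4), (5, 5), (7, 6), (10, -12)]
Squares: [16, 25, 36, 144]
||x||_2^2 = sum = 221.

221


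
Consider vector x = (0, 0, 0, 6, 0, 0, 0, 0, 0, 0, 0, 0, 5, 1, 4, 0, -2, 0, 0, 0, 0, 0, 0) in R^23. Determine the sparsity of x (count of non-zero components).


Non-zero positions: [3, 12, 13, 14, 16].
Sparsity = 5.

5


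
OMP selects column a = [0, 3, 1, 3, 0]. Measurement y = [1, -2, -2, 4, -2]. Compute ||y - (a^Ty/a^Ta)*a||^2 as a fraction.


a^T a = 19.
a^T y = 4.
coeff = 4/19 = 4/19.
||r||^2 = 535/19.

535/19


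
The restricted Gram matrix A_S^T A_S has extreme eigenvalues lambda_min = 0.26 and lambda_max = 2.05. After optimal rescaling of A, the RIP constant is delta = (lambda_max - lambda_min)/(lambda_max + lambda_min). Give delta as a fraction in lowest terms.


lambda_max - lambda_min = 2.05 - 0.26 = 1.79.
lambda_max + lambda_min = 2.05 + 0.26 = 2.31.
delta = 1.79/2.31 = 179/231.

179/231


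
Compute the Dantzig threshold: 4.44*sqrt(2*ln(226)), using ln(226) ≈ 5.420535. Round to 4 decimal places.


ln(226) ≈ 5.420535.
2*ln(n) ≈ 10.84107.
sqrt(2*ln(n)) ≈ sqrt(10.84107) ≈ 3.292578.
threshold ≈ 4.44*3.292578 = 14.61904632 ≈ 14.6190.

14.6190


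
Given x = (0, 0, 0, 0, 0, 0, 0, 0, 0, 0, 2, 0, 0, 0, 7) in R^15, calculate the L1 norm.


Non-zero entries: [(10, 2), (14, 7)]
Absolute values: [2, 7]
||x||_1 = sum = 9.

9


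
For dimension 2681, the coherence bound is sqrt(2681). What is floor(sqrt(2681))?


51^2 = 2601 <= 2681 < 2704 = 52^2, so 51 <= sqrt(2681) < 52.
floor(sqrt(2681)) = 51.

51


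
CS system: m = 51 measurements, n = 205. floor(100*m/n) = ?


100*m/n = 100*51/205 ≈ 24.878.
floor = 24.

24


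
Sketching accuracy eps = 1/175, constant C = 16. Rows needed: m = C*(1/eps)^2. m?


1/eps = 175.
(1/eps)^2 = 30625.
m = 16*30625 = 490000.

490000


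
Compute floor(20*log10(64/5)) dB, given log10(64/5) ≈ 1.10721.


||x||/||e|| = 64/5.
log10(64/5) ≈ 1.10721.
20*log10(||x||/||e||) ≈ 20*1.10721 = 22.1442.
floor(22.1442) = 22.

22


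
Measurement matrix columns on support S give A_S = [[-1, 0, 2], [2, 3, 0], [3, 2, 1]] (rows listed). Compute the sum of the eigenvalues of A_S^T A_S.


Sum of eigenvalues of A_S^T A_S = trace(A_S^T A_S) = sum of squared column norms of A_S.
A_S^T A_S diagonal: [14, 13, 5].
trace = 14 + 13 + 5 = 32.

32


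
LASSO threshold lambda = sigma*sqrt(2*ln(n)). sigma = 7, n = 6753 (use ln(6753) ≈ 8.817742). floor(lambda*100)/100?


ln(6753) ≈ 8.817742.
2*ln(n) ≈ 17.635484.
sqrt(2*ln(n)) ≈ sqrt(17.635484) ≈ 4.199462.
lambda ≈ 7*4.199462 = 29.396234.
floor(lambda*100)/100 = 29.39.

29.39


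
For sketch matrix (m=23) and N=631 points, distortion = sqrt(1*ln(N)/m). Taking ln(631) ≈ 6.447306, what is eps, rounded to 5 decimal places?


ln(631) ≈ 6.447306.
1*ln(N)/m ≈ 1*6.447306/23 ≈ 0.28031765.
eps = sqrt(0.28031765) ≈ 0.5294503 ≈ 0.52945.

0.52945


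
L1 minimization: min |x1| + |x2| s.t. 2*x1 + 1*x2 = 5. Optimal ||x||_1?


Axis intercepts:
  x1 = 5/2, x2 = 0: L1 = 5/2
  x1 = 0, x2 = 5: L1 = 5
x* = (5/2, 0)
||x*||_1 = 5/2.

5/2


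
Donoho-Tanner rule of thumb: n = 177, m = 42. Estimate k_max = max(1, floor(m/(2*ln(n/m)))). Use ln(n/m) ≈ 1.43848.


n/m = 177/42 = 59/14.
ln(n/m) ≈ 1.43848.
2*ln(n/m) ≈ 2.87696.
m/(2*ln(n/m)) ≈ 42/2.87696 ≈ 14.5987.
floor = 14.
k_max = max(1, 14) = 14.

14


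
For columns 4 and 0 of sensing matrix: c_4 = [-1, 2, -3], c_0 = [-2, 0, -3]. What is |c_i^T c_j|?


Inner product: -1*-2 + 2*0 + -3*-3
Products: [2, 0, 9]
Sum = 11.
|dot| = 11.

11


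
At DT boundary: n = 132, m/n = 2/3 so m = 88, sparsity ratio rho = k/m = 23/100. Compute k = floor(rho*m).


m = 2/3*132 = 88.
rho = 23/100.
rho*m = 23/100*88 = 20.24.
k = floor(20.24) = 20.

20


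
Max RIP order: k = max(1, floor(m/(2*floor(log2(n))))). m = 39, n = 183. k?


floor(log2(183)) = 7.
2*7 = 14.
m/(2*floor(log2(n))) = 39/14 ≈ 2.7857.
floor = 2.
k = max(1, 2) = 2.

2


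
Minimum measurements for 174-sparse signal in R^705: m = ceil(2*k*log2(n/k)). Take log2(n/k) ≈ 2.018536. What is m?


log2(n/k) = log2(705/174) ≈ 2.018536.
2*k*log2(n/k) ≈ 2*174*2.018536 = 702.450528.
m = ceil(702.450528) = 703.

703


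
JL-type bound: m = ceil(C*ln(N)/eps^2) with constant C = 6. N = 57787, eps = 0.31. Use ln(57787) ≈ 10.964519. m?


ln(57787) ≈ 10.964519.
eps^2 = 0.31^2 = 0.0961.
C*ln(N)/eps^2 ≈ 6*10.964519/0.0961 ≈ 684.5693.
m = ceil(684.5693) = 685.

685


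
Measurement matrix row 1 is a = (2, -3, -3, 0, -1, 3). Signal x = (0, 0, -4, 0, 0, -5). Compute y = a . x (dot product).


Non-zero terms: ['-3*-4', '3*-5']
Products: [12, -15]
y = sum = -3.

-3


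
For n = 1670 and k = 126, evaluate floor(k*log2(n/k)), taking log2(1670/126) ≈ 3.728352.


log2(n/k) = log2(1670/126) ≈ 3.728352.
k*log2(n/k) ≈ 126*3.728352 = 469.772352.
floor(469.772352) = 469.

469


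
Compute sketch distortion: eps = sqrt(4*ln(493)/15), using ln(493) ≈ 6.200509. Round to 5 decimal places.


ln(493) ≈ 6.200509.
4*ln(N)/m ≈ 4*6.200509/15 ≈ 1.65346907.
eps = sqrt(1.65346907) ≈ 1.2858729 ≈ 1.28587.

1.28587


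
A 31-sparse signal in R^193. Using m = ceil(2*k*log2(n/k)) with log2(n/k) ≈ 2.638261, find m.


log2(n/k) = log2(193/31) ≈ 2.638261.
2*k*log2(n/k) ≈ 2*31*2.638261 = 163.572182.
m = ceil(163.572182) = 164.

164


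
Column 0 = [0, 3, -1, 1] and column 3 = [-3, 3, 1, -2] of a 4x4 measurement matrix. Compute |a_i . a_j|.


Inner product: 0*-3 + 3*3 + -1*1 + 1*-2
Products: [0, 9, -1, -2]
Sum = 6.
|dot| = 6.

6


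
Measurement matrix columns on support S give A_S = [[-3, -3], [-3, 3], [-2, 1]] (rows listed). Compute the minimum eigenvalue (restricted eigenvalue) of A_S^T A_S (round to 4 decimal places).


A_S^T A_S = [[22, -2], [-2, 19]].
trace = 41.
det = 414.
disc = trace^2 - 4*det = 1681 - 4*414 = 25.
sqrt(25) = 5.
lam_min = (41 - 5)/2 = 18 = 18.0000.

18.0000


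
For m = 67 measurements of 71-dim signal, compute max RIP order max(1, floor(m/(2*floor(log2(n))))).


floor(log2(71)) = 6.
2*6 = 12.
m/(2*floor(log2(n))) = 67/12 ≈ 5.5833.
floor = 5.
k = max(1, 5) = 5.

5


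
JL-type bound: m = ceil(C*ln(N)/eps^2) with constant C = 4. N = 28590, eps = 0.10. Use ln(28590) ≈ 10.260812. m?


ln(28590) ≈ 10.260812.
eps^2 = 0.10^2 = 0.01.
C*ln(N)/eps^2 ≈ 4*10.260812/0.01 ≈ 4104.3248.
m = ceil(4104.3248) = 4105.

4105


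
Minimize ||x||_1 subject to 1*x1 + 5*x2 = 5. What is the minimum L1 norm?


Axis intercepts:
  x1 = 5, x2 = 0: L1 = 5
  x1 = 0, x2 = 1: L1 = 1
x* = (0, 1)
||x*||_1 = 1.

1


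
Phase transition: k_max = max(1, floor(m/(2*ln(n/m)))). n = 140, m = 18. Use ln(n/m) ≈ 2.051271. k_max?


n/m = 140/18 = 70/9.
ln(n/m) ≈ 2.051271.
2*ln(n/m) ≈ 4.102542.
m/(2*ln(n/m)) ≈ 18/4.102542 ≈ 4.3875.
floor = 4.
k_max = max(1, 4) = 4.

4


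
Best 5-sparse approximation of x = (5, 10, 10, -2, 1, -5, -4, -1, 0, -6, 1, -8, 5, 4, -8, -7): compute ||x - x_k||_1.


Sorted |x_i| descending: [10, 10, 8, 8, 7, 6, 5, 5, 5, 4, 4, 2, 1, 1, 1, 0]
Keep top 5: [10, 10, 8, 8, 7]
Tail entries: [6, 5, 5, 5, 4, 4, 2, 1, 1, 1, 0]
L1 error = sum of tail = 34.

34


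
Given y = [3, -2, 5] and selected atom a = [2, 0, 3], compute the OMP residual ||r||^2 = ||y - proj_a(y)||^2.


a^T a = 13.
a^T y = 21.
coeff = 21/13 = 21/13.
||r||^2 = 53/13.

53/13


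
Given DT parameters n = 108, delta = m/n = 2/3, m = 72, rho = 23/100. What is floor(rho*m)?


m = 2/3*108 = 72.
rho = 23/100.
rho*m = 23/100*72 = 16.56.
k = floor(16.56) = 16.

16


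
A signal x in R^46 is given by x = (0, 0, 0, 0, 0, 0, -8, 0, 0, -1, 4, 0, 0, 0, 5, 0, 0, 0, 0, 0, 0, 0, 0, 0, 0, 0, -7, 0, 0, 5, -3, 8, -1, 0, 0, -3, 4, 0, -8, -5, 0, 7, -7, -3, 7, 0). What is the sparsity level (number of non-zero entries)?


Non-zero positions: [6, 9, 10, 14, 26, 29, 30, 31, 32, 35, 36, 38, 39, 41, 42, 43, 44].
Sparsity = 17.

17


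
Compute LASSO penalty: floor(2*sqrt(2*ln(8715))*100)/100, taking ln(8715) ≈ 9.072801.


ln(8715) ≈ 9.072801.
2*ln(n) ≈ 18.145602.
sqrt(2*ln(n)) ≈ sqrt(18.145602) ≈ 4.259765.
lambda ≈ 2*4.259765 = 8.51953.
floor(lambda*100)/100 = 8.51.

8.51


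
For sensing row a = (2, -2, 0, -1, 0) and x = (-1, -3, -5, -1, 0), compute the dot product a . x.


Non-zero terms: ['2*-1', '-2*-3', '0*-5', '-1*-1']
Products: [-2, 6, 0, 1]
y = sum = 5.

5


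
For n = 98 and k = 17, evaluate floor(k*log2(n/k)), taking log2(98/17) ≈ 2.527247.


log2(n/k) = log2(98/17) ≈ 2.527247.
k*log2(n/k) ≈ 17*2.527247 = 42.963199.
floor(42.963199) = 42.

42


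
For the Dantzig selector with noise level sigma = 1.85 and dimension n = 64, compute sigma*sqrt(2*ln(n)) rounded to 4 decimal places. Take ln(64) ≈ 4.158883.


ln(64) ≈ 4.158883.
2*ln(n) ≈ 8.317766.
sqrt(2*ln(n)) ≈ sqrt(8.317766) ≈ 2.884054.
threshold ≈ 1.85*2.884054 = 5.3354999 ≈ 5.3355.

5.3355


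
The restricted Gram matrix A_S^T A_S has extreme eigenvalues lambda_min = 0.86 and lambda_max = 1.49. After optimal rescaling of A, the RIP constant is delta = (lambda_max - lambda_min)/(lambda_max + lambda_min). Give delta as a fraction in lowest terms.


lambda_max - lambda_min = 1.49 - 0.86 = 0.63.
lambda_max + lambda_min = 1.49 + 0.86 = 2.35.
delta = 0.63/2.35 = 63/235.

63/235


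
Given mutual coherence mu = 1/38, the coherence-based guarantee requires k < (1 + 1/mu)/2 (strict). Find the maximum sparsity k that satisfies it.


1/mu = 38.
1 + 1/mu = 39.
(1 + 1/mu)/2 = 19.5 is not an integer, so k_max = floor(19.5) = 19.

19


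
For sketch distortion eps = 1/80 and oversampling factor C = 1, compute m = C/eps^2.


1/eps = 80.
(1/eps)^2 = 6400.
m = 1*6400 = 6400.

6400


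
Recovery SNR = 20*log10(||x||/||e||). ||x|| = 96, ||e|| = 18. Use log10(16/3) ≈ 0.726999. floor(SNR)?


||x||/||e|| = 96/18 = 16/3.
log10(16/3) ≈ 0.726999.
20*log10(||x||/||e||) ≈ 20*0.726999 = 14.53998.
floor(14.53998) = 14.

14


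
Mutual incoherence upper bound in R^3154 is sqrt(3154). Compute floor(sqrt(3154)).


56^2 = 3136 <= 3154 < 3249 = 57^2, so 56 <= sqrt(3154) < 57.
floor(sqrt(3154)) = 56.

56


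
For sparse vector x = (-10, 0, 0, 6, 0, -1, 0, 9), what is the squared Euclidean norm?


Non-zero entries: [(0, -10), (3, 6), (5, -1), (7, 9)]
Squares: [100, 36, 1, 81]
||x||_2^2 = sum = 218.

218


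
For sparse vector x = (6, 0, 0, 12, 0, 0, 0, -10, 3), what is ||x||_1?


Non-zero entries: [(0, 6), (3, 12), (7, -10), (8, 3)]
Absolute values: [6, 12, 10, 3]
||x||_1 = sum = 31.

31


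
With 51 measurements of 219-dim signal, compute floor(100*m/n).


100*m/n = 100*51/219 ≈ 23.2877.
floor = 23.

23


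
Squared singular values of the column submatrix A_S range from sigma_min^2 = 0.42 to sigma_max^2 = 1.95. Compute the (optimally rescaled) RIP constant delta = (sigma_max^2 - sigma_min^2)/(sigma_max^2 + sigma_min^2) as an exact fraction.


lambda_max - lambda_min = 1.95 - 0.42 = 1.53.
lambda_max + lambda_min = 1.95 + 0.42 = 2.37.
delta = 1.53/2.37 = 153/237 = 51/79.

51/79


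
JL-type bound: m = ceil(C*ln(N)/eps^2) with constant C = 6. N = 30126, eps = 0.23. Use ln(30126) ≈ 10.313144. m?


ln(30126) ≈ 10.313144.
eps^2 = 0.23^2 = 0.0529.
C*ln(N)/eps^2 ≈ 6*10.313144/0.0529 ≈ 1169.7328.
m = ceil(1169.7328) = 1170.

1170


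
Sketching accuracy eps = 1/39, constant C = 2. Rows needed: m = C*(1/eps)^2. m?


1/eps = 39.
(1/eps)^2 = 1521.
m = 2*1521 = 3042.

3042


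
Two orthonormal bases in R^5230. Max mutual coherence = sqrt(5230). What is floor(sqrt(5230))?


72^2 = 5184 <= 5230 < 5329 = 73^2, so 72 <= sqrt(5230) < 73.
floor(sqrt(5230)) = 72.

72


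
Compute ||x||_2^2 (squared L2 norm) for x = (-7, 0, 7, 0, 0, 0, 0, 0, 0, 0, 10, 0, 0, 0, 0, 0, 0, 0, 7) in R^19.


Non-zero entries: [(0, -7), (2, 7), (10, 10), (18, 7)]
Squares: [49, 49, 100, 49]
||x||_2^2 = sum = 247.

247


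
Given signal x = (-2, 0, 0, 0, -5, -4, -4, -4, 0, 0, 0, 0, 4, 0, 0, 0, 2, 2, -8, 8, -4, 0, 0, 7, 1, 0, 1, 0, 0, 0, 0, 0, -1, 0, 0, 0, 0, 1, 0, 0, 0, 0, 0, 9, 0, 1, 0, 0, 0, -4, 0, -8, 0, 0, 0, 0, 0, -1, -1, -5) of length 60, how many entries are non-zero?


Non-zero positions: [0, 4, 5, 6, 7, 12, 16, 17, 18, 19, 20, 23, 24, 26, 32, 37, 43, 45, 49, 51, 57, 58, 59].
Sparsity = 23.

23


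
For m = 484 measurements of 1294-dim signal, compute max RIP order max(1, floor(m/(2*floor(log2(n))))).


floor(log2(1294)) = 10.
2*10 = 20.
m/(2*floor(log2(n))) = 484/20 ≈ 24.2.
floor = 24.
k = max(1, 24) = 24.

24


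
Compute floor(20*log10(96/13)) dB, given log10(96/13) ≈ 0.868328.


||x||/||e|| = 96/13.
log10(96/13) ≈ 0.868328.
20*log10(||x||/||e||) ≈ 20*0.868328 = 17.36656.
floor(17.36656) = 17.

17


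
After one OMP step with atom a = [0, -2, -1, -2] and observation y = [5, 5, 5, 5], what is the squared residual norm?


a^T a = 9.
a^T y = -25.
coeff = -25/9 = -25/9.
||r||^2 = 275/9.

275/9


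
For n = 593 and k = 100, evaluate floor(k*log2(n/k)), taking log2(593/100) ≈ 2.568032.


log2(n/k) = log2(593/100) ≈ 2.568032.
k*log2(n/k) ≈ 100*2.568032 = 256.8032.
floor(256.8032) = 256.

256


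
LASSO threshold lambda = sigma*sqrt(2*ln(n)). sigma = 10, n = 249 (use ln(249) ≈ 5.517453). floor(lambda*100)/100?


ln(249) ≈ 5.517453.
2*ln(n) ≈ 11.034906.
sqrt(2*ln(n)) ≈ sqrt(11.034906) ≈ 3.321883.
lambda ≈ 10*3.321883 = 33.21883.
floor(lambda*100)/100 = 33.21.

33.21


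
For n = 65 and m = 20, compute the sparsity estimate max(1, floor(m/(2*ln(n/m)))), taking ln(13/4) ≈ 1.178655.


n/m = 65/20 = 13/4.
ln(n/m) ≈ 1.178655.
2*ln(n/m) ≈ 2.35731.
m/(2*ln(n/m)) ≈ 20/2.35731 ≈ 8.4842.
floor = 8.
k_max = max(1, 8) = 8.

8


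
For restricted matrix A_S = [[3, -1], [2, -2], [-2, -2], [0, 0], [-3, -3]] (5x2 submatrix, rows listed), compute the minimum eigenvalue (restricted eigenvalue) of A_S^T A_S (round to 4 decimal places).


A_S^T A_S = [[26, 6], [6, 18]].
trace = 44.
det = 432.
disc = trace^2 - 4*det = 1936 - 4*432 = 208.
sqrt(208) ≈ 14.422205.
lam_min = (44 - sqrt(208))/2 ≈ (44 - 14.422205)/2 = 14.7888975 ≈ 14.7889.

14.7889


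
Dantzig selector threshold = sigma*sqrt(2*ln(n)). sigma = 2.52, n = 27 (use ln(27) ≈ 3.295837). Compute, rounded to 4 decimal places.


ln(27) ≈ 3.295837.
2*ln(n) ≈ 6.591674.
sqrt(2*ln(n)) ≈ sqrt(6.591674) ≈ 2.567426.
threshold ≈ 2.52*2.567426 = 6.46991352 ≈ 6.4699.

6.4699


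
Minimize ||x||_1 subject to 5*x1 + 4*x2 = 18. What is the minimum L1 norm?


Axis intercepts:
  x1 = 18/5, x2 = 0: L1 = 18/5
  x1 = 0, x2 = 9/2: L1 = 9/2
x* = (18/5, 0)
||x*||_1 = 18/5.

18/5


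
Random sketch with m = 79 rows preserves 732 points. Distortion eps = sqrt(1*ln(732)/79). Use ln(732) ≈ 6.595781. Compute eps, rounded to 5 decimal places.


ln(732) ≈ 6.595781.
1*ln(N)/m ≈ 1*6.595781/79 ≈ 0.0834909.
eps = sqrt(0.0834909) ≈ 0.2889479 ≈ 0.28895.

0.28895


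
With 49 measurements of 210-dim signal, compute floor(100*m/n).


100*m/n = 100*49/210 ≈ 23.3333.
floor = 23.

23


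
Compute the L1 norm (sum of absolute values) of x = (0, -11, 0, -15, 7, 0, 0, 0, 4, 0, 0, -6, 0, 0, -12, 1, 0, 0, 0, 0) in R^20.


Non-zero entries: [(1, -11), (3, -15), (4, 7), (8, 4), (11, -6), (14, -12), (15, 1)]
Absolute values: [11, 15, 7, 4, 6, 12, 1]
||x||_1 = sum = 56.

56


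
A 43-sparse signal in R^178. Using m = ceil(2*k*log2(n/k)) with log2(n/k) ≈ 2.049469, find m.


log2(n/k) = log2(178/43) ≈ 2.049469.
2*k*log2(n/k) ≈ 2*43*2.049469 = 176.254334.
m = ceil(176.254334) = 177.

177


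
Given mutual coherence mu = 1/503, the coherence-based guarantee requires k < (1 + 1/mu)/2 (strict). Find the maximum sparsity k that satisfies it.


1/mu = 503.
1 + 1/mu = 504.
(1 + 1/mu)/2 = 252 is an integer and the inequality is strict, so k_max = 252 - 1 = 251.

251


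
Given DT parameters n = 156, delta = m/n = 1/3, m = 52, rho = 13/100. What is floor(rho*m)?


m = 1/3*156 = 52.
rho = 13/100.
rho*m = 13/100*52 = 6.76.
k = floor(6.76) = 6.

6


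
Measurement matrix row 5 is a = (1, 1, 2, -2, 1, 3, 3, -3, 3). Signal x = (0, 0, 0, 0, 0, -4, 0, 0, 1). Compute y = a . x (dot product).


Non-zero terms: ['3*-4', '3*1']
Products: [-12, 3]
y = sum = -9.

-9


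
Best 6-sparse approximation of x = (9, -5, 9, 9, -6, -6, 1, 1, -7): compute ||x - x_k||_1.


Sorted |x_i| descending: [9, 9, 9, 7, 6, 6, 5, 1, 1]
Keep top 6: [9, 9, 9, 7, 6, 6]
Tail entries: [5, 1, 1]
L1 error = sum of tail = 7.

7


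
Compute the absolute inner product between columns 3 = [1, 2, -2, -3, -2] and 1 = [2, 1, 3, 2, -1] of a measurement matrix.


Inner product: 1*2 + 2*1 + -2*3 + -3*2 + -2*-1
Products: [2, 2, -6, -6, 2]
Sum = -6.
|dot| = 6.

6
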